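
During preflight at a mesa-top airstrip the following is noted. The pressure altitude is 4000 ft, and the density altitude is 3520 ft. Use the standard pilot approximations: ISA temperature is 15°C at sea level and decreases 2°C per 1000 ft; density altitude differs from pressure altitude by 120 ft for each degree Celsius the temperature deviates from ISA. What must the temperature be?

3°C

Density altitude − pressure altitude = 3520 − 4000 = -480 ft.
At 120 ft/°C that is an ISA deviation of -480/120 = -4°C.
ISA temperature at 4000 ft = 15 − 2 × (4000/1000) = 7°C.
OAT = ISA + deviation = 7 + (-4) = 3°C.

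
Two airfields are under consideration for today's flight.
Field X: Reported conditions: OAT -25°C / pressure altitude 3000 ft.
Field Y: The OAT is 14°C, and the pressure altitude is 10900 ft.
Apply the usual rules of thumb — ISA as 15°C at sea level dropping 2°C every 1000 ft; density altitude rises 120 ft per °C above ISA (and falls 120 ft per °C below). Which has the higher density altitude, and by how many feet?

Field X: ISA temp = 9°C, deviation -34°C, DA = 3000 + 120 × (-34) = -1080 ft.
Field Y: ISA temp = -6.8°C, deviation +20.8°C, DA = 10900 + 120 × 20.8 = 13396 ft.
Field Y is higher by 13396 − (-1080) = 14476 ft.

Field Y by 14476 ft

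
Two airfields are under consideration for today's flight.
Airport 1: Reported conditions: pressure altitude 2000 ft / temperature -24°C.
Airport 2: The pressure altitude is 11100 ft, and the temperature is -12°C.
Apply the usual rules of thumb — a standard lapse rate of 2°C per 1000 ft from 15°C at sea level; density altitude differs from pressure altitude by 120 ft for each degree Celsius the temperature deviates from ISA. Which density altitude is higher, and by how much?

Airport 1: ISA temp = 11°C, deviation -35°C, DA = 2000 + 120 × (-35) = -2200 ft.
Airport 2: ISA temp = -7.2°C, deviation -4.8°C, DA = 11100 + 120 × (-4.8) = 10524 ft.
Airport 2 is higher by 10524 − (-2200) = 12724 ft.

Airport 2 by 12724 ft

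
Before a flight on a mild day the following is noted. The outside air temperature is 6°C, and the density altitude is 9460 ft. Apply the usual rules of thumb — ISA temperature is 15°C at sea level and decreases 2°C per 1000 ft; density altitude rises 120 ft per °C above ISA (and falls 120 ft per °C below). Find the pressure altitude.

8500 ft

DA = PA + 120 × (OAT − (15 − 2·PA/1000)) = PA + 120·OAT − 1800 + 0.24·PA = 1.24·PA + 120·OAT − 1800.
So 1.24·PA = 9460 − 120 × 6 + 1800 = 10540.
PA = 10540 / 1.24 = 8500 ft.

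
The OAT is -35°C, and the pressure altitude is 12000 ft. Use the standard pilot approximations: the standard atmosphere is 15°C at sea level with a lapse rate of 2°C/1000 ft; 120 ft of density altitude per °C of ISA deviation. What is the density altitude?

8880 ft

ISA temperature at 12000 ft = 15 − 2 × (12000/1000) = -9°C.
ISA deviation = -35 − (-9) = -26°C.
Density altitude = 12000 + 120 × (-26) = 12000 + (-3120) = 8880 ft.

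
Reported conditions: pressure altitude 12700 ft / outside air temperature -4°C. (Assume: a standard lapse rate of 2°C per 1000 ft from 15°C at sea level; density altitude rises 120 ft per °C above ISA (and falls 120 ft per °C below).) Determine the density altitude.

13468 ft

ISA temperature at 12700 ft = 15 − 2 × (12700/1000) = -10.4°C.
ISA deviation = -4 − (-10.4) = +6.4°C.
Density altitude = 12700 + 120 × (6.4) = 12700 + (+768) = 13468 ft.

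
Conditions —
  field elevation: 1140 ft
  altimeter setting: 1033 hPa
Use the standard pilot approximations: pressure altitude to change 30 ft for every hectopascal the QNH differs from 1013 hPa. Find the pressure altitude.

540 ft

Pressure correction = (1013 − 1033) × 30 = -600 ft.
Pressure altitude = 1140 + (-600) = 540 ft.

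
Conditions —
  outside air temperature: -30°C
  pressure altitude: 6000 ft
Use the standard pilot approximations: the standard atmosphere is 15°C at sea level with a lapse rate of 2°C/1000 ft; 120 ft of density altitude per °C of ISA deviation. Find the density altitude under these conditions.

2040 ft

ISA temperature at 6000 ft = 15 − 2 × (6000/1000) = 3°C.
ISA deviation = -30 − 3 = -33°C.
Density altitude = 6000 + 120 × (-33) = 6000 + (-3960) = 2040 ft.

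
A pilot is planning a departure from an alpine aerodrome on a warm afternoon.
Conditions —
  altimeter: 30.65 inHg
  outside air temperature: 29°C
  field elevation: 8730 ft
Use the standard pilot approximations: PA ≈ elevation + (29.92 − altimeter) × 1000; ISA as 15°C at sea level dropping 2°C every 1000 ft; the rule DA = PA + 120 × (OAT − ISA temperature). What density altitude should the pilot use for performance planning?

Pressure altitude = 8730 + (29.92 − 30.65) × 1000 = 8730 + (-730) = 8000 ft.
ISA temperature at 8000 ft = 15 − 2 × (8000/1000) = -1°C.
ISA deviation = 29 − (-1) = +30°C.
Density altitude = 8000 + 120 × (30) = 11600 ft.

11600 ft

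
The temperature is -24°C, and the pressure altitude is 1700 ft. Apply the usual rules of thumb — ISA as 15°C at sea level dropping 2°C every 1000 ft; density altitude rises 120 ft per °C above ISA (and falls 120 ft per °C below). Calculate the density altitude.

-2572 ft

ISA temperature at 1700 ft = 15 − 2 × (1700/1000) = 11.6°C.
ISA deviation = -24 − 11.6 = -35.6°C.
Density altitude = 1700 + 120 × (-35.6) = 1700 + (-4272) = -2572 ft.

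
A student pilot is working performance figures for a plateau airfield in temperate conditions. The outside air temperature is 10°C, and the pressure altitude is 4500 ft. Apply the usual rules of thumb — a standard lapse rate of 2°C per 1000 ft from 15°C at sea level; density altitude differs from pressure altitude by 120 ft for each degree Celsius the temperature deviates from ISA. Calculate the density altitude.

4980 ft

ISA temperature at 4500 ft = 15 − 2 × (4500/1000) = 6°C.
ISA deviation = 10 − 6 = +4°C.
Density altitude = 4500 + 120 × (4) = 4500 + (+480) = 4980 ft.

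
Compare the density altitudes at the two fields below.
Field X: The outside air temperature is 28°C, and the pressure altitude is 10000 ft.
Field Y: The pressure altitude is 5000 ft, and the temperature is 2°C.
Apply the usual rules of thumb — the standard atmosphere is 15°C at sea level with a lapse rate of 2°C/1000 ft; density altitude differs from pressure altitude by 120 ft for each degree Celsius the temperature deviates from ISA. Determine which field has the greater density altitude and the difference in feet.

Field X by 9320 ft

Field X: ISA temp = -5°C, deviation +33°C, DA = 10000 + 120 × 33 = 13960 ft.
Field Y: ISA temp = 5°C, deviation -3°C, DA = 5000 + 120 × (-3) = 4640 ft.
Field X is higher by 13960 − 4640 = 9320 ft.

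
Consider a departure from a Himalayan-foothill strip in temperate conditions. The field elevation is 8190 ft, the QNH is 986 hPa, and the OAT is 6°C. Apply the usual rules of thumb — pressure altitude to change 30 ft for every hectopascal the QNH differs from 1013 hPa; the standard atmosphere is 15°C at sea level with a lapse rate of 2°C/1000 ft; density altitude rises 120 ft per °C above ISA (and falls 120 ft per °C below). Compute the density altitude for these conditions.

10080 ft

Pressure altitude = 8190 + (1013 − 986) × 30 = 8190 + (+810) = 9000 ft.
ISA temperature at 9000 ft = 15 − 2 × (9000/1000) = -3°C.
ISA deviation = 6 − (-3) = +9°C.
Density altitude = 9000 + 120 × (9) = 10080 ft.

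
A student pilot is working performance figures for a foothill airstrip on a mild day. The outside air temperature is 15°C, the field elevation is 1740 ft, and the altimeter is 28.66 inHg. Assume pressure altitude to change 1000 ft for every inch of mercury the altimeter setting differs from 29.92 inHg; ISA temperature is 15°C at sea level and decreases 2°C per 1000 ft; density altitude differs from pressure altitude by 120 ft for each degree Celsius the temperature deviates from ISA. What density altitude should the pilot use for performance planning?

3720 ft

Pressure altitude = 1740 + (29.92 − 28.66) × 1000 = 1740 + (+1260) = 3000 ft.
ISA temperature at 3000 ft = 15 − 2 × (3000/1000) = 9°C.
ISA deviation = 15 − 9 = +6°C.
Density altitude = 3000 + 120 × (6) = 3720 ft.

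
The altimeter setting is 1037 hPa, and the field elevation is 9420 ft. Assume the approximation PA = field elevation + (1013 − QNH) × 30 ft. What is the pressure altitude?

8700 ft

Pressure correction = (1013 − 1037) × 30 = -720 ft.
Pressure altitude = 9420 + (-720) = 8700 ft.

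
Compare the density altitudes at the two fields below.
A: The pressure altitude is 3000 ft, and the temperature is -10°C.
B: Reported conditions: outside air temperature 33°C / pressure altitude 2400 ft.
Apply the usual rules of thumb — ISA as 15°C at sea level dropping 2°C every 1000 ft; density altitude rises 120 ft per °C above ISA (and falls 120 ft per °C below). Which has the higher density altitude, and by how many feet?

B by 4416 ft

A: ISA temp = 9°C, deviation -19°C, DA = 3000 + 120 × (-19) = 720 ft.
B: ISA temp = 10.2°C, deviation +22.8°C, DA = 2400 + 120 × 22.8 = 5136 ft.
B is higher by 5136 − 720 = 4416 ft.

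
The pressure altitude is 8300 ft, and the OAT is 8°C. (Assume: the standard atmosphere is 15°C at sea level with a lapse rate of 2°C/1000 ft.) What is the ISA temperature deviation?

ISA temperature at 8300 ft = 15 − 2 × (8300/1000) = -1.6°C.
Deviation = OAT − ISA = 8 − (-1.6) = +9.6°C.

ISA+9.6°C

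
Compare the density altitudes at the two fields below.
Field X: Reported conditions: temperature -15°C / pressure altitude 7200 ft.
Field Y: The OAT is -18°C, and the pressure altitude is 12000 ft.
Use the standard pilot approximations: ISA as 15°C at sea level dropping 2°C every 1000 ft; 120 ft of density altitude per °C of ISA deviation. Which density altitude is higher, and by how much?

Field X: ISA temp = 0.6°C, deviation -15.6°C, DA = 7200 + 120 × (-15.6) = 5328 ft.
Field Y: ISA temp = -9°C, deviation -9°C, DA = 12000 + 120 × (-9) = 10920 ft.
Field Y is higher by 10920 − 5328 = 5592 ft.

Field Y by 5592 ft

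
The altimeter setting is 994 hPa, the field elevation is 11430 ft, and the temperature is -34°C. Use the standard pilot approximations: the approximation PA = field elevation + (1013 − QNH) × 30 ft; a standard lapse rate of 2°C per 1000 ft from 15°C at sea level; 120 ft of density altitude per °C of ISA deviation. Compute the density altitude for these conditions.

9000 ft

Pressure altitude = 11430 + (1013 − 994) × 30 = 11430 + (+570) = 12000 ft.
ISA temperature at 12000 ft = 15 − 2 × (12000/1000) = -9°C.
ISA deviation = -34 − (-9) = -25°C.
Density altitude = 12000 + 120 × (-25) = 9000 ft.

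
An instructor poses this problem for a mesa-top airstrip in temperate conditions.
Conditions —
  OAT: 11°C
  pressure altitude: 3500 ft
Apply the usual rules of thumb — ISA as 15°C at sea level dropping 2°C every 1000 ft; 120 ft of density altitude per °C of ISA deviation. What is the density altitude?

ISA temperature at 3500 ft = 15 − 2 × (3500/1000) = 8°C.
ISA deviation = 11 − 8 = +3°C.
Density altitude = 3500 + 120 × (3) = 3500 + (+360) = 3860 ft.

3860 ft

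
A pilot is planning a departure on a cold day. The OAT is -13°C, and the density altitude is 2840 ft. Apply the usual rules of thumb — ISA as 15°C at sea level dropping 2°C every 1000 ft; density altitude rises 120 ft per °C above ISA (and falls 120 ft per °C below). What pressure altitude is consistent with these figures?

5000 ft

DA = PA + 120 × (OAT − (15 − 2·PA/1000)) = PA + 120·OAT − 1800 + 0.24·PA = 1.24·PA + 120·OAT − 1800.
So 1.24·PA = 2840 − 120 × (-13) + 1800 = 6200.
PA = 6200 / 1.24 = 5000 ft.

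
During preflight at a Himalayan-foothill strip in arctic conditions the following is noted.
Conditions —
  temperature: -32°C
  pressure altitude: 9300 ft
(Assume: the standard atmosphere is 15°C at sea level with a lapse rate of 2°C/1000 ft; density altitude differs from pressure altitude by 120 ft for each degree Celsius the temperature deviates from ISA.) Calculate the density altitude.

5892 ft

ISA temperature at 9300 ft = 15 − 2 × (9300/1000) = -3.6°C.
ISA deviation = -32 − (-3.6) = -28.4°C.
Density altitude = 9300 + 120 × (-28.4) = 9300 + (-3408) = 5892 ft.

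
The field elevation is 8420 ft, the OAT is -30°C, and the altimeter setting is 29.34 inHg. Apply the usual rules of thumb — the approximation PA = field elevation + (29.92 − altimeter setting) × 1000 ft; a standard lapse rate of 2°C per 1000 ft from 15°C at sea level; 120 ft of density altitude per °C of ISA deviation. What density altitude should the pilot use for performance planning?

Pressure altitude = 8420 + (29.92 − 29.34) × 1000 = 8420 + (+580) = 9000 ft.
ISA temperature at 9000 ft = 15 − 2 × (9000/1000) = -3°C.
ISA deviation = -30 − (-3) = -27°C.
Density altitude = 9000 + 120 × (-27) = 5760 ft.

5760 ft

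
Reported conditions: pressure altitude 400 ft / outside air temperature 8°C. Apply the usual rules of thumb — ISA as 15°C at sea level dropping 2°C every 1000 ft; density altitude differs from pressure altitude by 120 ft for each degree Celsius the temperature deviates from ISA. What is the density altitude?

ISA temperature at 400 ft = 15 − 2 × (400/1000) = 14.2°C.
ISA deviation = 8 − 14.2 = -6.2°C.
Density altitude = 400 + 120 × (-6.2) = 400 + (-744) = -344 ft.

-344 ft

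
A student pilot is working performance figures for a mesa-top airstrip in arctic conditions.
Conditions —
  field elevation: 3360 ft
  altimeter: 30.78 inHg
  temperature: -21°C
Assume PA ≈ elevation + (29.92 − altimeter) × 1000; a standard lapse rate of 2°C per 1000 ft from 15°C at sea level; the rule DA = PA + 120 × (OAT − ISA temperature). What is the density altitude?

-1220 ft

Pressure altitude = 3360 + (29.92 − 30.78) × 1000 = 3360 + (-860) = 2500 ft.
ISA temperature at 2500 ft = 15 − 2 × (2500/1000) = 10°C.
ISA deviation = -21 − 10 = -31°C.
Density altitude = 2500 + 120 × (-31) = -1220 ft.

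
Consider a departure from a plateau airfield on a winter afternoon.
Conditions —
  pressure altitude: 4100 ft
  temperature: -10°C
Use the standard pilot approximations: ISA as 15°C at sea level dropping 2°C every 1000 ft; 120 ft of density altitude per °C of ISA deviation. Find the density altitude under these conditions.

ISA temperature at 4100 ft = 15 − 2 × (4100/1000) = 6.8°C.
ISA deviation = -10 − 6.8 = -16.8°C.
Density altitude = 4100 + 120 × (-16.8) = 4100 + (-2016) = 2084 ft.

2084 ft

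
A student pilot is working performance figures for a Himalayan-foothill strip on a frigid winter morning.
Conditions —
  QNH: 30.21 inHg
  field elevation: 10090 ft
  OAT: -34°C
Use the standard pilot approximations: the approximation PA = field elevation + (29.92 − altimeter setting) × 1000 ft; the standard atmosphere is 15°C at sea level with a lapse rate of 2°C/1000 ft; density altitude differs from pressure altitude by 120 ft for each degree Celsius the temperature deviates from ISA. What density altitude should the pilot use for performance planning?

Pressure altitude = 10090 + (29.92 − 30.21) × 1000 = 10090 + (-290) = 9800 ft.
ISA temperature at 9800 ft = 15 − 2 × (9800/1000) = -4.6°C.
ISA deviation = -34 − (-4.6) = -29.4°C.
Density altitude = 9800 + 120 × (-29.4) = 6272 ft.

6272 ft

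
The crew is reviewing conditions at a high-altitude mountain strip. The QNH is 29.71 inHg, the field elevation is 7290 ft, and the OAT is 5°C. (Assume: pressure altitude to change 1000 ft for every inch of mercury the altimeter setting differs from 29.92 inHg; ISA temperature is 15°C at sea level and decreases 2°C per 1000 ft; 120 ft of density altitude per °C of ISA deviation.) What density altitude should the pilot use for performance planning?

8100 ft

Pressure altitude = 7290 + (29.92 − 29.71) × 1000 = 7290 + (+210) = 7500 ft.
ISA temperature at 7500 ft = 15 − 2 × (7500/1000) = 0°C.
ISA deviation = 5 − 0 = +5°C.
Density altitude = 7500 + 120 × (5) = 8100 ft.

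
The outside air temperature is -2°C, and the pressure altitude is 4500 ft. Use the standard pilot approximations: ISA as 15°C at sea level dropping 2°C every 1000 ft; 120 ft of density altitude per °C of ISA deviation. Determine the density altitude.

3540 ft

ISA temperature at 4500 ft = 15 − 2 × (4500/1000) = 6°C.
ISA deviation = -2 − 6 = -8°C.
Density altitude = 4500 + 120 × (-8) = 4500 + (-960) = 3540 ft.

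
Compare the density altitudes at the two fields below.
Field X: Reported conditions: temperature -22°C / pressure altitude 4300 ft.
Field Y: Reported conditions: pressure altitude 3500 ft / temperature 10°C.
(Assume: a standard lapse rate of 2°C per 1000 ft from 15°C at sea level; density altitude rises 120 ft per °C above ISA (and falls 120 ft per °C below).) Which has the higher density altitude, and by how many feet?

Field Y by 2848 ft

Field X: ISA temp = 6.4°C, deviation -28.4°C, DA = 4300 + 120 × (-28.4) = 892 ft.
Field Y: ISA temp = 8°C, deviation +2°C, DA = 3500 + 120 × 2 = 3740 ft.
Field Y is higher by 3740 − 892 = 2848 ft.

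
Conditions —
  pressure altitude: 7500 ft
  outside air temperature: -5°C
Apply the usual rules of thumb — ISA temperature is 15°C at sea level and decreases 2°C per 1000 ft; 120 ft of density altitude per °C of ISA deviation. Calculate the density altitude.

6900 ft

ISA temperature at 7500 ft = 15 − 2 × (7500/1000) = 0°C.
ISA deviation = -5 − 0 = -5°C.
Density altitude = 7500 + 120 × (-5) = 7500 + (-600) = 6900 ft.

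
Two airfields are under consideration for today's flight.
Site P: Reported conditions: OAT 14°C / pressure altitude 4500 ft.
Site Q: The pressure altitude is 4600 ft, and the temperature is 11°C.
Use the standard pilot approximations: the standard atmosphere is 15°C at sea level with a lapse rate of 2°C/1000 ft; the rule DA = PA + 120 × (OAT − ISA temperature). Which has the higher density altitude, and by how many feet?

Site P by 236 ft

Site P: ISA temp = 6°C, deviation +8°C, DA = 4500 + 120 × 8 = 5460 ft.
Site Q: ISA temp = 5.8°C, deviation +5.2°C, DA = 4600 + 120 × 5.2 = 5224 ft.
Site P is higher by 5460 − 5224 = 236 ft.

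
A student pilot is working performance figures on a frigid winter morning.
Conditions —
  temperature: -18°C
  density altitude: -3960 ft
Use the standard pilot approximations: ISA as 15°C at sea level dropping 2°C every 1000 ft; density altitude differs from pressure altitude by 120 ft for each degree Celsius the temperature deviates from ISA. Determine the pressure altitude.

DA = PA + 120 × (OAT − (15 − 2·PA/1000)) = PA + 120·OAT − 1800 + 0.24·PA = 1.24·PA + 120·OAT − 1800.
So 1.24·PA = -3960 − 120 × (-18) + 1800 = 0.
PA = 0 / 1.24 = 0 ft.

0 ft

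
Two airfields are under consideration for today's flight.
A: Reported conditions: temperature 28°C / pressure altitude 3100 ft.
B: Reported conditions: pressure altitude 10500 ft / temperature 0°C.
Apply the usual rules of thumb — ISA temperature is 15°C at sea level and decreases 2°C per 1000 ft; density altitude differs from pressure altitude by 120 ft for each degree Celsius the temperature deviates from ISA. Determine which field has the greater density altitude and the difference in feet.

B by 5816 ft

A: ISA temp = 8.8°C, deviation +19.2°C, DA = 3100 + 120 × 19.2 = 5404 ft.
B: ISA temp = -6°C, deviation +6°C, DA = 10500 + 120 × 6 = 11220 ft.
B is higher by 11220 − 5404 = 5816 ft.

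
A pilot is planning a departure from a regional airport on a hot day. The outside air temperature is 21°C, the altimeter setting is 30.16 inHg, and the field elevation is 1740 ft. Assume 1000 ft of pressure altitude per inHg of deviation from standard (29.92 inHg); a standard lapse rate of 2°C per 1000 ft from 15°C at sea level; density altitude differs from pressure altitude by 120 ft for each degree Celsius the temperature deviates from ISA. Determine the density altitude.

Pressure altitude = 1740 + (29.92 − 30.16) × 1000 = 1740 + (-240) = 1500 ft.
ISA temperature at 1500 ft = 15 − 2 × (1500/1000) = 12°C.
ISA deviation = 21 − 12 = +9°C.
Density altitude = 1500 + 120 × (9) = 2580 ft.

2580 ft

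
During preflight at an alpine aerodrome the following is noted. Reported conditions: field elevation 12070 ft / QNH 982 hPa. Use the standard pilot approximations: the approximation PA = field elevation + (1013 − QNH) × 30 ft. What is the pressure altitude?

13000 ft

Pressure correction = (1013 − 982) × 30 = +930 ft.
Pressure altitude = 12070 + (+930) = 13000 ft.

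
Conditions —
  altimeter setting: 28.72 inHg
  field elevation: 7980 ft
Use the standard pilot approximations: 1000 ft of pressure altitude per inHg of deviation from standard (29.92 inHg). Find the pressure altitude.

9180 ft

Pressure correction = (29.92 − 28.72) × 1000 = +1200 ft.
Pressure altitude = 7980 + (+1200) = 9180 ft.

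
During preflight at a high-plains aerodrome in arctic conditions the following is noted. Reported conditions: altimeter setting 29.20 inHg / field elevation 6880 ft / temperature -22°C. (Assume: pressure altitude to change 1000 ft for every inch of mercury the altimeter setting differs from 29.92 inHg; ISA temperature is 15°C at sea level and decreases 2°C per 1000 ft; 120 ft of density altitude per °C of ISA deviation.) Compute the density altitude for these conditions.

4984 ft

Pressure altitude = 6880 + (29.92 − 29.20) × 1000 = 6880 + (+720) = 7600 ft.
ISA temperature at 7600 ft = 15 − 2 × (7600/1000) = -0.2°C.
ISA deviation = -22 − (-0.2) = -21.8°C.
Density altitude = 7600 + 120 × (-21.8) = 4984 ft.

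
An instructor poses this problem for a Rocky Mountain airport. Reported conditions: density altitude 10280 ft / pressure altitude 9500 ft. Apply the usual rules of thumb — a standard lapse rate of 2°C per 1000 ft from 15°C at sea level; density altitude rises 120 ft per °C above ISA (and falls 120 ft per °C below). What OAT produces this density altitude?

2.5°C

Density altitude − pressure altitude = 10280 − 9500 = +780 ft.
At 120 ft/°C that is an ISA deviation of 780/120 = +6.5°C.
ISA temperature at 9500 ft = 15 − 2 × (9500/1000) = -4°C.
OAT = ISA + deviation = -4 + (+6.5) = 2.5°C.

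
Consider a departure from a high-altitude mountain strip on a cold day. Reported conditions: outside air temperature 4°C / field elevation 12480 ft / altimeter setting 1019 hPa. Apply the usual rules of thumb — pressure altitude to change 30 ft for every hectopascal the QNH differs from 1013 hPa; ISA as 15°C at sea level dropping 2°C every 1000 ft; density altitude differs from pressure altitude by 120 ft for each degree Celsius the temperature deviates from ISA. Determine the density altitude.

Pressure altitude = 12480 + (1013 − 1019) × 30 = 12480 + (-180) = 12300 ft.
ISA temperature at 12300 ft = 15 − 2 × (12300/1000) = -9.6°C.
ISA deviation = 4 − (-9.6) = +13.6°C.
Density altitude = 12300 + 120 × (13.6) = 13932 ft.

13932 ft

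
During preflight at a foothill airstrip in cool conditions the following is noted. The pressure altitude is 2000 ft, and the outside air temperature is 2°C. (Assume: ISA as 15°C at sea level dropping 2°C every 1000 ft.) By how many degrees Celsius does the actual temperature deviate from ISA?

ISA temperature at 2000 ft = 15 − 2 × (2000/1000) = 11°C.
Deviation = OAT − ISA = 2 − 11 = -9°C.

ISA-9°C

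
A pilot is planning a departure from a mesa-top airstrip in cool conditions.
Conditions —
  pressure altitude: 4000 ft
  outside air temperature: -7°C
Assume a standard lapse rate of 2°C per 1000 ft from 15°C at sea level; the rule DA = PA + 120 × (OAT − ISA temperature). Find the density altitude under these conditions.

ISA temperature at 4000 ft = 15 − 2 × (4000/1000) = 7°C.
ISA deviation = -7 − 7 = -14°C.
Density altitude = 4000 + 120 × (-14) = 4000 + (-1680) = 2320 ft.

2320 ft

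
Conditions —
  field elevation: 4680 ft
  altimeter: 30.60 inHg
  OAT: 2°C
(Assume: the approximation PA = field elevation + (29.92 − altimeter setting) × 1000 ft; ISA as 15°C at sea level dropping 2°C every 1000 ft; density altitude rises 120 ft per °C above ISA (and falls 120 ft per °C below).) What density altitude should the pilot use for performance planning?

Pressure altitude = 4680 + (29.92 − 30.60) × 1000 = 4680 + (-680) = 4000 ft.
ISA temperature at 4000 ft = 15 − 2 × (4000/1000) = 7°C.
ISA deviation = 2 − 7 = -5°C.
Density altitude = 4000 + 120 × (-5) = 3400 ft.

3400 ft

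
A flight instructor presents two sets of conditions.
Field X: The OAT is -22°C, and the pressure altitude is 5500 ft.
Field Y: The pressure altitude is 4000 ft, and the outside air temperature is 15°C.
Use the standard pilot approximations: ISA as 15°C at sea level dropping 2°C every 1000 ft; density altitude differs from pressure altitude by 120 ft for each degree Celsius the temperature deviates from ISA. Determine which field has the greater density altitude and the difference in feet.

Field Y by 2580 ft

Field X: ISA temp = 4°C, deviation -26°C, DA = 5500 + 120 × (-26) = 2380 ft.
Field Y: ISA temp = 7°C, deviation +8°C, DA = 4000 + 120 × 8 = 4960 ft.
Field Y is higher by 4960 − 2380 = 2580 ft.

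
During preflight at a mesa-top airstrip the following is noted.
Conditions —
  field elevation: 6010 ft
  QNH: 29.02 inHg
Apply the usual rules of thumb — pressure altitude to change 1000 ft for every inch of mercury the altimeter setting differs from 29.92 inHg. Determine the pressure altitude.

Pressure correction = (29.92 − 29.02) × 1000 = +900 ft.
Pressure altitude = 6010 + (+900) = 6910 ft.

6910 ft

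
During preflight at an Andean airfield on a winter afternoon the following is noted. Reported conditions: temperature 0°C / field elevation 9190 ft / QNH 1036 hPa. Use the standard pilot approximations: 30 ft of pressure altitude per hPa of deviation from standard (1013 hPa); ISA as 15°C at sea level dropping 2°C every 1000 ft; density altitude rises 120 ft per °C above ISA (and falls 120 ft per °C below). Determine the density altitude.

8740 ft

Pressure altitude = 9190 + (1013 − 1036) × 30 = 9190 + (-690) = 8500 ft.
ISA temperature at 8500 ft = 15 − 2 × (8500/1000) = -2°C.
ISA deviation = 0 − (-2) = +2°C.
Density altitude = 8500 + 120 × (2) = 8740 ft.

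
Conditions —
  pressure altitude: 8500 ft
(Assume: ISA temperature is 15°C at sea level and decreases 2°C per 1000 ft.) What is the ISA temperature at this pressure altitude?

-2°C

ISA temperature = 15 − 2 × (8500/1000) = 15 − 17 = -2°C.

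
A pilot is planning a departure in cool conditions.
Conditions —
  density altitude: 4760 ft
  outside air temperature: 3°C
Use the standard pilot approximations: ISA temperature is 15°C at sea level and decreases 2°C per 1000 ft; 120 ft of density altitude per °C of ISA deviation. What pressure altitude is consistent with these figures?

5000 ft

DA = PA + 120 × (OAT − (15 − 2·PA/1000)) = PA + 120·OAT − 1800 + 0.24·PA = 1.24·PA + 120·OAT − 1800.
So 1.24·PA = 4760 − 120 × 3 + 1800 = 6200.
PA = 6200 / 1.24 = 5000 ft.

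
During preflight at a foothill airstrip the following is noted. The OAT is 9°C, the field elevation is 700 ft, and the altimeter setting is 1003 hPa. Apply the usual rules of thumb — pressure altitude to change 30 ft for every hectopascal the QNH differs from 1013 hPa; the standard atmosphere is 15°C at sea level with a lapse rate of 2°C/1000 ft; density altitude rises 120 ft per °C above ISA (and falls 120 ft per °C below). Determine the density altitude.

Pressure altitude = 700 + (1013 − 1003) × 30 = 700 + (+300) = 1000 ft.
ISA temperature at 1000 ft = 15 − 2 × (1000/1000) = 13°C.
ISA deviation = 9 − 13 = -4°C.
Density altitude = 1000 + 120 × (-4) = 520 ft.

520 ft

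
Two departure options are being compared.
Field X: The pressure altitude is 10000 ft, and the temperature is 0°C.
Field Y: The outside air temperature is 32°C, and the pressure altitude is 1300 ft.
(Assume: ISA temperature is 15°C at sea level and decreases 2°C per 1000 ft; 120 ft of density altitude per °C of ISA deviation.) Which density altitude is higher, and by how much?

Field X: ISA temp = -5°C, deviation +5°C, DA = 10000 + 120 × 5 = 10600 ft.
Field Y: ISA temp = 12.4°C, deviation +19.6°C, DA = 1300 + 120 × 19.6 = 3652 ft.
Field X is higher by 10600 − 3652 = 6948 ft.

Field X by 6948 ft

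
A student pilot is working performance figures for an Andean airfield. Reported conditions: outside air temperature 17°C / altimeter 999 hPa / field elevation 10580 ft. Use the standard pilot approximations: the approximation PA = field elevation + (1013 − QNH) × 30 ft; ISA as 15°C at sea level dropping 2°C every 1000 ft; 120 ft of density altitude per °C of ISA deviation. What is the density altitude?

Pressure altitude = 10580 + (1013 − 999) × 30 = 10580 + (+420) = 11000 ft.
ISA temperature at 11000 ft = 15 − 2 × (11000/1000) = -7°C.
ISA deviation = 17 − (-7) = +24°C.
Density altitude = 11000 + 120 × (24) = 13880 ft.

13880 ft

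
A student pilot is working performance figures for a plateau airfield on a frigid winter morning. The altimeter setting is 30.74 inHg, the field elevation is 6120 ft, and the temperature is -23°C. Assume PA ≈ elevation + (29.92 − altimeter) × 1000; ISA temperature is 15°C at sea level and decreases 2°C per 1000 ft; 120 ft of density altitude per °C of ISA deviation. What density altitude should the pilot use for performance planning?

2012 ft

Pressure altitude = 6120 + (29.92 − 30.74) × 1000 = 6120 + (-820) = 5300 ft.
ISA temperature at 5300 ft = 15 − 2 × (5300/1000) = 4.4°C.
ISA deviation = -23 − 4.4 = -27.4°C.
Density altitude = 5300 + 120 × (-27.4) = 2012 ft.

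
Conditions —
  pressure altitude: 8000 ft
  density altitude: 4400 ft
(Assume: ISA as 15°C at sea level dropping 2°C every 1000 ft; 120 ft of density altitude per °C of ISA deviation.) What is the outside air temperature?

Density altitude − pressure altitude = 4400 − 8000 = -3600 ft.
At 120 ft/°C that is an ISA deviation of -3600/120 = -30°C.
ISA temperature at 8000 ft = 15 − 2 × (8000/1000) = -1°C.
OAT = ISA + deviation = -1 + (-30) = -31°C.

-31°C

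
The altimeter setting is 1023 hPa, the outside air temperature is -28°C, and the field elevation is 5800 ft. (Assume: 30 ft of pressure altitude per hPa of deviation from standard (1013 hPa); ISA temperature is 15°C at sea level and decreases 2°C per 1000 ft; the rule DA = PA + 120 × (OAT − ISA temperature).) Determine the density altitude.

1660 ft

Pressure altitude = 5800 + (1013 − 1023) × 30 = 5800 + (-300) = 5500 ft.
ISA temperature at 5500 ft = 15 − 2 × (5500/1000) = 4°C.
ISA deviation = -28 − 4 = -32°C.
Density altitude = 5500 + 120 × (-32) = 1660 ft.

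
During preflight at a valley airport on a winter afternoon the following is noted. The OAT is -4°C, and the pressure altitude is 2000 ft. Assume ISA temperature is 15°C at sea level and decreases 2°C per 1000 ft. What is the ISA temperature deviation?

ISA-15°C

ISA temperature at 2000 ft = 15 − 2 × (2000/1000) = 11°C.
Deviation = OAT − ISA = -4 − 11 = -15°C.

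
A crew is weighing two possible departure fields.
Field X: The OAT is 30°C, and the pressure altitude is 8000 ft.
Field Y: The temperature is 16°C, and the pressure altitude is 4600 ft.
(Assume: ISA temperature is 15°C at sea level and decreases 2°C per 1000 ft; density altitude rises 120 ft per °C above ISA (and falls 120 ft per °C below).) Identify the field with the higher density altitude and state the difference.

Field X: ISA temp = -1°C, deviation +31°C, DA = 8000 + 120 × 31 = 11720 ft.
Field Y: ISA temp = 5.8°C, deviation +10.2°C, DA = 4600 + 120 × 10.2 = 5824 ft.
Field X is higher by 11720 − 5824 = 5896 ft.

Field X by 5896 ft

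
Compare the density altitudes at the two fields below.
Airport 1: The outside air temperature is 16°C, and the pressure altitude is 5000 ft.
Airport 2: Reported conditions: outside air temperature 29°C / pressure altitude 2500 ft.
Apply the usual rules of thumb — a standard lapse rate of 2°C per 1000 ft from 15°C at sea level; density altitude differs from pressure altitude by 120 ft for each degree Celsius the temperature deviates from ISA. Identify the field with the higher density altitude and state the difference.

Airport 1: ISA temp = 5°C, deviation +11°C, DA = 5000 + 120 × 11 = 6320 ft.
Airport 2: ISA temp = 10°C, deviation +19°C, DA = 2500 + 120 × 19 = 4780 ft.
Airport 1 is higher by 6320 − 4780 = 1540 ft.

Airport 1 by 1540 ft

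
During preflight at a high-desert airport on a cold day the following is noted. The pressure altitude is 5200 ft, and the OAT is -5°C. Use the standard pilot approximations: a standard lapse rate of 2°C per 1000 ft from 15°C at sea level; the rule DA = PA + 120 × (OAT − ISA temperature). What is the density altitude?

4048 ft

ISA temperature at 5200 ft = 15 − 2 × (5200/1000) = 4.6°C.
ISA deviation = -5 − 4.6 = -9.6°C.
Density altitude = 5200 + 120 × (-9.6) = 5200 + (-1152) = 4048 ft.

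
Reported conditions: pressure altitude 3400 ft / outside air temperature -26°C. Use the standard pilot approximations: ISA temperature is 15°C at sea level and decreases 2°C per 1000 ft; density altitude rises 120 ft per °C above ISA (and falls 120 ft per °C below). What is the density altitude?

-704 ft

ISA temperature at 3400 ft = 15 − 2 × (3400/1000) = 8.2°C.
ISA deviation = -26 − 8.2 = -34.2°C.
Density altitude = 3400 + 120 × (-34.2) = 3400 + (-4104) = -704 ft.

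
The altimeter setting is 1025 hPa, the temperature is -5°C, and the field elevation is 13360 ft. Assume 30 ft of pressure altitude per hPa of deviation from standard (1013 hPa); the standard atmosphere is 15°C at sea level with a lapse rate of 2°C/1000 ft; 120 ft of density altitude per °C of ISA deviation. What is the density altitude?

Pressure altitude = 13360 + (1013 − 1025) × 30 = 13360 + (-360) = 13000 ft.
ISA temperature at 13000 ft = 15 − 2 × (13000/1000) = -11°C.
ISA deviation = -5 − (-11) = +6°C.
Density altitude = 13000 + 120 × (6) = 13720 ft.

13720 ft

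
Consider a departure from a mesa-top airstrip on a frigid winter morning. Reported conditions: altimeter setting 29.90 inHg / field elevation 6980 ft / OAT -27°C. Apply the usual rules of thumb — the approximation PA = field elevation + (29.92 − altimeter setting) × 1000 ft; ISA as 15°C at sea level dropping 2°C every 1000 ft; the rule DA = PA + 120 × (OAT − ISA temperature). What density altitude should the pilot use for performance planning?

Pressure altitude = 6980 + (29.92 − 29.90) × 1000 = 6980 + (+20) = 7000 ft.
ISA temperature at 7000 ft = 15 − 2 × (7000/1000) = 1°C.
ISA deviation = -27 − 1 = -28°C.
Density altitude = 7000 + 120 × (-28) = 3640 ft.

3640 ft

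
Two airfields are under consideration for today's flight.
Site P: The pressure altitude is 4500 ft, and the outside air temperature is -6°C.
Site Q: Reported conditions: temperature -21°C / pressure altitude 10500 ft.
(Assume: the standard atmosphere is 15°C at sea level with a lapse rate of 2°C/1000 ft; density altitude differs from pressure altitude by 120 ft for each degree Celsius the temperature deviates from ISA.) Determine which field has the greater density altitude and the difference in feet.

Site Q by 5640 ft

Site P: ISA temp = 6°C, deviation -12°C, DA = 4500 + 120 × (-12) = 3060 ft.
Site Q: ISA temp = -6°C, deviation -15°C, DA = 10500 + 120 × (-15) = 8700 ft.
Site Q is higher by 8700 − 3060 = 5640 ft.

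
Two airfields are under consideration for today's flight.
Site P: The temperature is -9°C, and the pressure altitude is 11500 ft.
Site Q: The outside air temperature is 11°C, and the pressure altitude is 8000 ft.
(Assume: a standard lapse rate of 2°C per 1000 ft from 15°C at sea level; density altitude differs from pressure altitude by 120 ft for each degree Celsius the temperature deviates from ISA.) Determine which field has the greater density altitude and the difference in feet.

Site P: ISA temp = -8°C, deviation -1°C, DA = 11500 + 120 × (-1) = 11380 ft.
Site Q: ISA temp = -1°C, deviation +12°C, DA = 8000 + 120 × 12 = 9440 ft.
Site P is higher by 11380 − 9440 = 1940 ft.

Site P by 1940 ft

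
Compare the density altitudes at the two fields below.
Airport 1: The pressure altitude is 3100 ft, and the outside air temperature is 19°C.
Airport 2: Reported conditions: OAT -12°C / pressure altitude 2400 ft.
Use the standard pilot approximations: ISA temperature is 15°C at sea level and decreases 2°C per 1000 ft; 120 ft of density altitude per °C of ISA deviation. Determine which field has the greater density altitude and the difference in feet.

Airport 1: ISA temp = 8.8°C, deviation +10.2°C, DA = 3100 + 120 × 10.2 = 4324 ft.
Airport 2: ISA temp = 10.2°C, deviation -22.2°C, DA = 2400 + 120 × (-22.2) = -264 ft.
Airport 1 is higher by 4324 − (-264) = 4588 ft.

Airport 1 by 4588 ft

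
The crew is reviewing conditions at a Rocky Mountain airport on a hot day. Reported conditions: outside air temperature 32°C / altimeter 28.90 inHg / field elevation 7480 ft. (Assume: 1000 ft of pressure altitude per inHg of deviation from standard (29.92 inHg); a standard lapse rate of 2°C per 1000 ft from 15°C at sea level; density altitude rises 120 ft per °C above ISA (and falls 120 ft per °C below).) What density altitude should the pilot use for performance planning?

12580 ft

Pressure altitude = 7480 + (29.92 − 28.90) × 1000 = 7480 + (+1020) = 8500 ft.
ISA temperature at 8500 ft = 15 − 2 × (8500/1000) = -2°C.
ISA deviation = 32 − (-2) = +34°C.
Density altitude = 8500 + 120 × (34) = 12580 ft.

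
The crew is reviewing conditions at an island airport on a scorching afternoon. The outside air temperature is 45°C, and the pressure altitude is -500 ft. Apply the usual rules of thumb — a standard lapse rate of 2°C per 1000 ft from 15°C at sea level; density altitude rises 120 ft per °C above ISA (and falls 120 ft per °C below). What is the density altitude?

2980 ft

ISA temperature at -500 ft = 15 − 2 × (-500/1000) = 16°C.
ISA deviation = 45 − 16 = +29°C.
Density altitude = -500 + 120 × (29) = -500 + (+3480) = 2980 ft.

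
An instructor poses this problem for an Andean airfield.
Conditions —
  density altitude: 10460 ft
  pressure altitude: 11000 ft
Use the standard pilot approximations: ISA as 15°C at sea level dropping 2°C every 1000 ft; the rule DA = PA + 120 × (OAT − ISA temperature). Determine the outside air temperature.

-11.5°C

Density altitude − pressure altitude = 10460 − 11000 = -540 ft.
At 120 ft/°C that is an ISA deviation of -540/120 = -4.5°C.
ISA temperature at 11000 ft = 15 − 2 × (11000/1000) = -7°C.
OAT = ISA + deviation = -7 + (-4.5) = -11.5°C.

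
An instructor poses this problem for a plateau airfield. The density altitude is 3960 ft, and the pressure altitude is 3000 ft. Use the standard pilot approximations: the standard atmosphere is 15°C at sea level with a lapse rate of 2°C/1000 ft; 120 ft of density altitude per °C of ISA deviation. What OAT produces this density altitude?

Density altitude − pressure altitude = 3960 − 3000 = +960 ft.
At 120 ft/°C that is an ISA deviation of 960/120 = +8°C.
ISA temperature at 3000 ft = 15 − 2 × (3000/1000) = 9°C.
OAT = ISA + deviation = 9 + (+8) = 17°C.

17°C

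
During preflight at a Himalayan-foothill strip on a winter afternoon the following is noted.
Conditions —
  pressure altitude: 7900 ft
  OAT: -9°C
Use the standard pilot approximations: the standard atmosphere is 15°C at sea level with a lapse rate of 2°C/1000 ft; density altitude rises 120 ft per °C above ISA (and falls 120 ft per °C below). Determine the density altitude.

6916 ft

ISA temperature at 7900 ft = 15 − 2 × (7900/1000) = -0.8°C.
ISA deviation = -9 − (-0.8) = -8.2°C.
Density altitude = 7900 + 120 × (-8.2) = 7900 + (-984) = 6916 ft.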